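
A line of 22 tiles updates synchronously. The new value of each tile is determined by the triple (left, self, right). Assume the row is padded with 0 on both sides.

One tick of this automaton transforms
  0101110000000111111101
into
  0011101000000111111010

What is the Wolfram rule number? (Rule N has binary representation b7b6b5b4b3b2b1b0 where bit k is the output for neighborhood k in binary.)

184

position 4: 111 → 1  (bit 7 = 1)
position 5: 110 → 0  (bit 6 = 0)
position 2: 101 → 1  (bit 5 = 1)
position 6: 100 → 1  (bit 4 = 1)
position 3: 011 → 1  (bit 3 = 1)
position 1: 010 → 0  (bit 2 = 0)
position 0: 001 → 0  (bit 1 = 0)
position 7: 000 → 0  (bit 0 = 0)
bits b7..b0 = 10111000 = 184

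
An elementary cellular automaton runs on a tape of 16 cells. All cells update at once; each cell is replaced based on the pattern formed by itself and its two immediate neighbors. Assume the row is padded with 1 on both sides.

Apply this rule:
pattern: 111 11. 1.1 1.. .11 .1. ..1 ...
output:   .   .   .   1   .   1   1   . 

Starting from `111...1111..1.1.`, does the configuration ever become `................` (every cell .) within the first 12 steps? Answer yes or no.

no

...1.1....111.1.
1.11.11..1....1.
.......1111..11.
1.....1....11...
.1...111..1..1.1
.11.1...111111..
....11.1......11
1..1...11....1..
.1111.1..1..1111
......111111....
1....1......1..1
.1..111....1111.
step 12 is .1..111....1111., still not uniform .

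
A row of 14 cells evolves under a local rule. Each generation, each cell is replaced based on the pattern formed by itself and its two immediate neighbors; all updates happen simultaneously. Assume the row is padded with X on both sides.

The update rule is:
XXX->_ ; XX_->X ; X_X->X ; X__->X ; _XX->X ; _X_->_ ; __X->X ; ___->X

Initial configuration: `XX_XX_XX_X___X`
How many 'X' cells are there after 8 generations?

5

_XXXXXXXX_XXXX
XX______XXX___
_XXXXXXXX_XXXX  (repeats generation 1; period 2)
generation 8: XX______XXX___
count of X: 5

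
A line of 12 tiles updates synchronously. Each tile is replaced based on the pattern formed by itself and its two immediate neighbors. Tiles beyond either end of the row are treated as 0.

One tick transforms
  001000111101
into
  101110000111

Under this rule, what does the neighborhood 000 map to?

At position 0 the neighborhood is 000; the next row has 1 there.

1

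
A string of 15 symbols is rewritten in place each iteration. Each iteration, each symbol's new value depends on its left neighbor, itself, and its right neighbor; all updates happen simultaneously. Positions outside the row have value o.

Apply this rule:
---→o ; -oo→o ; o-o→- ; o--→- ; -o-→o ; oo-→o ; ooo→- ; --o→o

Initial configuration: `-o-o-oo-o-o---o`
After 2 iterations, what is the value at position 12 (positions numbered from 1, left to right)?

-o-o-oo-o-o-ooo
-o-o-oo-o-o-o--
position 12 holds -

-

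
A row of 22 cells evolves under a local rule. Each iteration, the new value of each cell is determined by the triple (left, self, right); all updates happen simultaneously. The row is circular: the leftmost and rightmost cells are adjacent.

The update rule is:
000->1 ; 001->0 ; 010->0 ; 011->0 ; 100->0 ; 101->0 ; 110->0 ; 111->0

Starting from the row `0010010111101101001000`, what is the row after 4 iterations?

1000000000000000000011
0011111111111111111000
1000000000000000000011  (repeats iteration 1; period 2)
iteration 4: 0011111111111111111000

0011111111111111111000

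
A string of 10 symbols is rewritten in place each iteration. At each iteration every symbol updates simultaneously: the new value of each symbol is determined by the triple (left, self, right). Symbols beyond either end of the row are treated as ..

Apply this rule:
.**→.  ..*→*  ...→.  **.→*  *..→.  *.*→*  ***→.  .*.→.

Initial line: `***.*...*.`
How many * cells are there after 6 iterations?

1

..**...*..
.*.*..*...
*.*..*....
.*..*.....
*..*......
..*.......
count of *: 1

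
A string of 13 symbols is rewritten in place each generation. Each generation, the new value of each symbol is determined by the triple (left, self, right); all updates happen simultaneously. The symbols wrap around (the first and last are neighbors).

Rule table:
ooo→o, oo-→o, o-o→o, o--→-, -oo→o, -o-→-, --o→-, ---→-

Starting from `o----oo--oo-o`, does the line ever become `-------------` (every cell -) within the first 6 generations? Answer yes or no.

generation 1: o----oo--oooo
generation 2: o----oo--oooo  (fixed point — unchanged through generation 6)
generation 6 is o----oo--oooo, still not uniform -

no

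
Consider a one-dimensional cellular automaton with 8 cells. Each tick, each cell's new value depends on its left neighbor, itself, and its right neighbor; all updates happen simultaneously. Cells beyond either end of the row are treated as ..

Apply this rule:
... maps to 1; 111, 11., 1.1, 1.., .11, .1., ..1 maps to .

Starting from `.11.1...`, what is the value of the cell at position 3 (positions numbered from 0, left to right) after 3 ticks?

.

tick 1: ......11
tick 2: 11111...
tick 3: ......11
position 3 holds .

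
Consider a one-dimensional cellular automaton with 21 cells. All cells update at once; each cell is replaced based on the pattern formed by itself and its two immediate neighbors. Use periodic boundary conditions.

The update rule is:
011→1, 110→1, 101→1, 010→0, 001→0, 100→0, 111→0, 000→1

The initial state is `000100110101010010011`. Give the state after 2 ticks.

010000111010100000011
100110101101001111011

100110101101001111011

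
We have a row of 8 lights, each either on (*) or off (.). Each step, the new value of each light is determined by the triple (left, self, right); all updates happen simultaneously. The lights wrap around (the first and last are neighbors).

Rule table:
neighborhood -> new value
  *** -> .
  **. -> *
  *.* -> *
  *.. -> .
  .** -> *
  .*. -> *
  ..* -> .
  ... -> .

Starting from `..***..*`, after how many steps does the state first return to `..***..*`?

step 1: ..*.*..*
step 2: ..***..*

2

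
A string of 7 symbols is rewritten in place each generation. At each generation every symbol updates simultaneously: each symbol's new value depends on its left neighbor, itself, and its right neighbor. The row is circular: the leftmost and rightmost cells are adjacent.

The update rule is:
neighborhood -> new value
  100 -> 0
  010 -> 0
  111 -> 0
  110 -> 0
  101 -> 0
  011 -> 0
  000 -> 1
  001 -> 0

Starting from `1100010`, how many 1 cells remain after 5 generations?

0001000
1100011
0001000  (repeats generation 1; period 2)
generation 5: 0001000
count of 1: 1

1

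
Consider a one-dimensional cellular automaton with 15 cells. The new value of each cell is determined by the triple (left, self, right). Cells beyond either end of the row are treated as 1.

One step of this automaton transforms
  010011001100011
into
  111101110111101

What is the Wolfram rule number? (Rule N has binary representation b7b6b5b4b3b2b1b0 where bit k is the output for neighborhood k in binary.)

247

position 14: 111 → 1  (bit 7 = 1)
position 5: 110 → 1  (bit 6 = 1)
position 0: 101 → 1  (bit 5 = 1)
position 2: 100 → 1  (bit 4 = 1)
position 4: 011 → 0  (bit 3 = 0)
position 1: 010 → 1  (bit 2 = 1)
position 3: 001 → 1  (bit 1 = 1)
position 11: 000 → 1  (bit 0 = 1)
bits b7..b0 = 11110111 = 247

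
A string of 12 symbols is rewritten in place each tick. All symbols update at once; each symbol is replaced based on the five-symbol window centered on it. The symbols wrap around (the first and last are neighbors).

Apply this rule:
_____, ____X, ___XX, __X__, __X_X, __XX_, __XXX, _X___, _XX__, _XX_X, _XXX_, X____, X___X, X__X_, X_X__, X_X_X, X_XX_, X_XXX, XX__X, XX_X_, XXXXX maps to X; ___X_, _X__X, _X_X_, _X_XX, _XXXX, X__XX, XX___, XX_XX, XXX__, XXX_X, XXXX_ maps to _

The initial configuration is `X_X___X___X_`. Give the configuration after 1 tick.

X_XXX_XXX_X_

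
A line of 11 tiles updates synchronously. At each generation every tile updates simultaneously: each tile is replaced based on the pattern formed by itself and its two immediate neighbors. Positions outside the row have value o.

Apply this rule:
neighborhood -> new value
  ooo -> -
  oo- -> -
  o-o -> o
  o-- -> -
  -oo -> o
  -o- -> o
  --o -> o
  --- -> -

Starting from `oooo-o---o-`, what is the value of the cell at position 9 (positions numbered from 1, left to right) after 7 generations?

-

----oo--ooo
---oo--oo--
--oo--oo--o
-oo--oo--oo
oo--oo--oo-
---oo--oo-o
--oo--oo-oo
position 9 holds -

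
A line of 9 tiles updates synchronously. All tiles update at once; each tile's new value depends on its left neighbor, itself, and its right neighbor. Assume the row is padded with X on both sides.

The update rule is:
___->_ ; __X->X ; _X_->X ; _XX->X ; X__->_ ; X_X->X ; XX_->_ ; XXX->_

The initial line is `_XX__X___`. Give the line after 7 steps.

__XX_XX_X

XX__XX__X
___XX__XX
__XX__XX_
_XX__XX_X
XX__XX_XX
___XX_XX_
__XX_XX_X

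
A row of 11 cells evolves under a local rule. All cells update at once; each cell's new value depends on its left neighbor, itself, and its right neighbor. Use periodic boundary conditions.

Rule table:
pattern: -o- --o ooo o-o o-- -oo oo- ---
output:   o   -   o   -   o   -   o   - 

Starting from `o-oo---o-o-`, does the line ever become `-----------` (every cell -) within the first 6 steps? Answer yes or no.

o--oo--o-o-
oo--oo-o-o-
-oo--o-o-o-
--oo-o-o-oo
o--o-o-o--o
oo-o-o-oo--
step 6 is oo-o-o-oo--, still not uniform -

no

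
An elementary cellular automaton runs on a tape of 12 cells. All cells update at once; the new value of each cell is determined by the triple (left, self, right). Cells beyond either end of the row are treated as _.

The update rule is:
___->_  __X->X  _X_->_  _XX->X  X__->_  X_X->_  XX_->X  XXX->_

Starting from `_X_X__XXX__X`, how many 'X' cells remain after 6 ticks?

3

X____XX_X_X_
____XXX_____
___XX_X_____
__XXX_______
_XX_X_______
XXX_________
count of X: 3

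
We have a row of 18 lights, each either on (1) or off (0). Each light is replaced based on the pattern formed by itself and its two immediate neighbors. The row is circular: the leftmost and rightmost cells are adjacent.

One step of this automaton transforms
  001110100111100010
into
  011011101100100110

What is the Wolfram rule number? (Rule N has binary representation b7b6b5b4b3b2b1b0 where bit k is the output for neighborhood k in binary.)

110

position 3: 111 → 0  (bit 7 = 0)
position 4: 110 → 1  (bit 6 = 1)
position 5: 101 → 1  (bit 5 = 1)
position 7: 100 → 0  (bit 4 = 0)
position 2: 011 → 1  (bit 3 = 1)
position 6: 010 → 1  (bit 2 = 1)
position 1: 001 → 1  (bit 1 = 1)
position 0: 000 → 0  (bit 0 = 0)
bits b7..b0 = 01101110 = 110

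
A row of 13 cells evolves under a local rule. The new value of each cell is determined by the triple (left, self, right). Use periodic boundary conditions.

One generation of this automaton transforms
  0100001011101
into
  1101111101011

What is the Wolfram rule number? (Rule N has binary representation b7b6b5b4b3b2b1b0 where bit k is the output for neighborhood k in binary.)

position 9: 111 → 1  (bit 7 = 1)
position 10: 110 → 0  (bit 6 = 0)
position 0: 101 → 1  (bit 5 = 1)
position 2: 100 → 0  (bit 4 = 0)
position 8: 011 → 0  (bit 3 = 0)
position 1: 010 → 1  (bit 2 = 1)
position 5: 001 → 1  (bit 1 = 1)
position 3: 000 → 1  (bit 0 = 1)
bits b7..b0 = 10100111 = 167

167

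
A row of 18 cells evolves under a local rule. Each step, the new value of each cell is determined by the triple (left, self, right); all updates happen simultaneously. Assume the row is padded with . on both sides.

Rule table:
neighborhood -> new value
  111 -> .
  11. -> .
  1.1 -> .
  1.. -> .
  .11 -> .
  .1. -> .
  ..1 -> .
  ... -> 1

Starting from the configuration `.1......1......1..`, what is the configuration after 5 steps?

...1111...1111...1

...1111...1111...1
11......1......1..
...1111...1111...1  (repeats step 1; period 2)
step 5: ...1111...1111...1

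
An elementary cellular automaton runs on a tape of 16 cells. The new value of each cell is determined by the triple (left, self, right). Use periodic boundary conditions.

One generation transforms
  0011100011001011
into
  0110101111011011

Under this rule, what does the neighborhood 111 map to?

0

At position 3 the neighborhood is 111; the next row has 0 there.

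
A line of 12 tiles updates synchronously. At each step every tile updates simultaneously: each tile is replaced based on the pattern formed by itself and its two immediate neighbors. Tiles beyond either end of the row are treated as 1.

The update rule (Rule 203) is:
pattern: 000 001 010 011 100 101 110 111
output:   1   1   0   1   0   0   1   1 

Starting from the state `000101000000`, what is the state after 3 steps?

011000011111
011011111111
011011111111

011011111111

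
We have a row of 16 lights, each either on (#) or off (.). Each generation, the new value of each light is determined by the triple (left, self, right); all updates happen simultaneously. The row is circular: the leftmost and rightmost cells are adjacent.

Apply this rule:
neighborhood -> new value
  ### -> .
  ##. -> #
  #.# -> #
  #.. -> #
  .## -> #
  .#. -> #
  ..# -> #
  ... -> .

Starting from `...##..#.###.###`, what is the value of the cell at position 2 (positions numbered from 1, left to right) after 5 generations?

#.########.###.#
###......###.###
..##....##.###..
.####..#####.##.
##..####...#####
position 2 holds #

#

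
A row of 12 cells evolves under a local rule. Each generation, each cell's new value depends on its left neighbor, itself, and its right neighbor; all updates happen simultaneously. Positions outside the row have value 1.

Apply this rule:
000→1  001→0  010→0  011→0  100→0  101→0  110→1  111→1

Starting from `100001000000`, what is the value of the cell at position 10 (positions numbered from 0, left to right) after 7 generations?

generation 1: 101100011110
generation 2: 100101001110
generation 3: 100000000110
generation 4: 101111110010
generation 5: 100111110000
generation 6: 100011110110
generation 7: 101001110010
position 10 holds 1

1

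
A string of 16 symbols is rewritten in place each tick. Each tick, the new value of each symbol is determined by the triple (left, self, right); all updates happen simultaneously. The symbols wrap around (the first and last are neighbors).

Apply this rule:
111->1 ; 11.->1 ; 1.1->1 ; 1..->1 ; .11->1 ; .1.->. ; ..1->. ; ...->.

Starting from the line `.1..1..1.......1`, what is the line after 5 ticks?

....1.1..1..1...

tick 1: 1.1..1..1.......
tick 2: .1.1..1..1......
tick 3: ..1.1..1..1.....
tick 4: ...1.1..1..1....
tick 5: ....1.1..1..1...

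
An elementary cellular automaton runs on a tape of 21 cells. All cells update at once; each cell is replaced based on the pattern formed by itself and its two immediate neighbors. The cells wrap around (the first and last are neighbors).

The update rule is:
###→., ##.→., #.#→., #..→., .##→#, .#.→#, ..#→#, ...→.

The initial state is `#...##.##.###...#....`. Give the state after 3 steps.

step 1: #..##..#..#....##...#
step 2: ..##..##.##...##...##
step 3: .##..##..#...##...##.

.##..##..#...##...##.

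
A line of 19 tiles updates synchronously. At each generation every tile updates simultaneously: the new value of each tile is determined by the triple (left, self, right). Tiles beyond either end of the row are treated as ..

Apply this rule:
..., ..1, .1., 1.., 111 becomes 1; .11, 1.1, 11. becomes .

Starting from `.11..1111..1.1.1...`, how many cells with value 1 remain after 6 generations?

14

1..11.11.111.1.1111
111.......1..1..11.
.1.1111111111111..1
11..11111111111.111
..11.111111111...1.
11....1111111.11111
count of 1: 14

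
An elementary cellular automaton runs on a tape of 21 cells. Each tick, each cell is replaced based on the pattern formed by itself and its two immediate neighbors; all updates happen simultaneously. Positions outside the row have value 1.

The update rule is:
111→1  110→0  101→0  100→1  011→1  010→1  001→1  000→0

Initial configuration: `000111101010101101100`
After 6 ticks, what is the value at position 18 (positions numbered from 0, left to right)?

101111001010101001011
001110111010101111011
111100110010101110011
111011101110101101111
110011001100101001111
101110111011101111111
position 18 holds 1

1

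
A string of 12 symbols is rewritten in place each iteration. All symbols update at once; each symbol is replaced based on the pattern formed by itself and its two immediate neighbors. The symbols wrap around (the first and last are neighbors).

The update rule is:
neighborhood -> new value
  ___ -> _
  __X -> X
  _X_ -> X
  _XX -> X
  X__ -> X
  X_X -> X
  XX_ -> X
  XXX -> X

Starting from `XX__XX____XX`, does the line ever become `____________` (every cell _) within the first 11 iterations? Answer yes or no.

XXXXXXX__XXX
XXXXXXXXXXXX
XXXXXXXXXXXX  (fixed point — unchanged through iteration 11)
iteration 11 is XXXXXXXXXXXX, still not uniform _

no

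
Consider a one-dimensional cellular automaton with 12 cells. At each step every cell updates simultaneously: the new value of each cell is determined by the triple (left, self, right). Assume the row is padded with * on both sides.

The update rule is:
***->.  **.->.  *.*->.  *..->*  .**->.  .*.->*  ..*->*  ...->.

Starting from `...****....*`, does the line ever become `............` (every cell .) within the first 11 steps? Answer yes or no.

no

*.*....*..*.
..**..*****.
**..**......
..**..*....*
**..****..*.
..**....***.
**..*..*....
..*******..*
**.......**.
..*.....*...
****...***.*
step 11 is ****...***.*, still not uniform .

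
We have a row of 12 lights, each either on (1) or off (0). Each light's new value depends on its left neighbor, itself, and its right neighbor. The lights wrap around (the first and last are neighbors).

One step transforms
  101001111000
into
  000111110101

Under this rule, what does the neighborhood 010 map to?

0

At position 0 the neighborhood is 010; the next row has 0 there.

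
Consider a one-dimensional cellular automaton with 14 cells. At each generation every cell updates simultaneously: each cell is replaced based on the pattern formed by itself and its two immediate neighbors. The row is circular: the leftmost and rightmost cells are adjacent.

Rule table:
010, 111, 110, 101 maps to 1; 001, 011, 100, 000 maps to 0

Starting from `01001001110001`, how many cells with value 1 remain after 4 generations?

3

11001000110001
11001000010000
01001000010000
01001000010000
count of 1: 3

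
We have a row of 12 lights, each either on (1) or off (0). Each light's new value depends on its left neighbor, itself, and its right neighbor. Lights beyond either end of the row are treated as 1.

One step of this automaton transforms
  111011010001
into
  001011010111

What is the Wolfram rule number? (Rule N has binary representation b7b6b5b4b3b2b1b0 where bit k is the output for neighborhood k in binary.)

79

position 0: 111 → 0  (bit 7 = 0)
position 2: 110 → 1  (bit 6 = 1)
position 3: 101 → 0  (bit 5 = 0)
position 8: 100 → 0  (bit 4 = 0)
position 4: 011 → 1  (bit 3 = 1)
position 7: 010 → 1  (bit 2 = 1)
position 10: 001 → 1  (bit 1 = 1)
position 9: 000 → 1  (bit 0 = 1)
bits b7..b0 = 01001111 = 79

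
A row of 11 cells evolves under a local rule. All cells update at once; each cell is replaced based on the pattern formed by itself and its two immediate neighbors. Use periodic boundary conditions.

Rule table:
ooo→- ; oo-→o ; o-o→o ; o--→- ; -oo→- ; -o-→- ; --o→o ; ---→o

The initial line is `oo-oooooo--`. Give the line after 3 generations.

-oo-----o-o
o-o-oooo-o-
-o-o---oo-o

-o-o---oo-o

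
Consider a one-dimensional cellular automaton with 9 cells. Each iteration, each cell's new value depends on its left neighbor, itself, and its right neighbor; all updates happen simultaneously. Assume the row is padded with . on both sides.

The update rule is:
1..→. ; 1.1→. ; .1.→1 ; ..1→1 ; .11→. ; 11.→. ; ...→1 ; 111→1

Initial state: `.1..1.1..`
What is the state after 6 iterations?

1..1..1..

iteration 1: 11.11.1.1
iteration 2: ......1.1
iteration 3: 1111111.1
iteration 4: .11111..1
iteration 5: 1.111..11
iteration 6: 1..1..1..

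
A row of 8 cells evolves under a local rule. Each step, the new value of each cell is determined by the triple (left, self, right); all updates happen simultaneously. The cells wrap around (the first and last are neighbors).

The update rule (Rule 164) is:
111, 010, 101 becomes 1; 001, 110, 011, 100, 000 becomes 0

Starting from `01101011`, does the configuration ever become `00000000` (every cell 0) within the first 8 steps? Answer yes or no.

no

10011100
10001000
10001000  (fixed point — unchanged through step 8)
step 8 is 10001000, still not uniform 0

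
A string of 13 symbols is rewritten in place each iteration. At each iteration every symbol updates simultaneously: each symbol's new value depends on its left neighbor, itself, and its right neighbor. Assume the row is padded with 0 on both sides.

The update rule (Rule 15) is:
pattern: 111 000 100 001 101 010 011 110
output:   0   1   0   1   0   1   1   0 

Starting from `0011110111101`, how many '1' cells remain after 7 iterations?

1110000100001
1000111101111
1011100001000
1010001111011
1010111000010
1010100011110
1010101110000
count of 1: 6

6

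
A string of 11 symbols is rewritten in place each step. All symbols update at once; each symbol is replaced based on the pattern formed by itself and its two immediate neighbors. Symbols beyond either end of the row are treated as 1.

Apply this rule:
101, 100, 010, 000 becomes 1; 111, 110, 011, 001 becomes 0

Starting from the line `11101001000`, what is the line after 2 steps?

11000010001

00011101110
11000010001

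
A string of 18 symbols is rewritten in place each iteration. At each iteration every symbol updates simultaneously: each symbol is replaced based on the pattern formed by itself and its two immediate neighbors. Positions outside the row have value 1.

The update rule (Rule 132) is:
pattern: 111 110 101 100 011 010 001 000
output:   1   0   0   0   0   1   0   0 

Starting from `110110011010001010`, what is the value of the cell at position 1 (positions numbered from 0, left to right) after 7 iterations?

100000000010001010
000000000010001010
000000000010001010  (fixed point — unchanged through iteration 7)
position 1 holds 0

0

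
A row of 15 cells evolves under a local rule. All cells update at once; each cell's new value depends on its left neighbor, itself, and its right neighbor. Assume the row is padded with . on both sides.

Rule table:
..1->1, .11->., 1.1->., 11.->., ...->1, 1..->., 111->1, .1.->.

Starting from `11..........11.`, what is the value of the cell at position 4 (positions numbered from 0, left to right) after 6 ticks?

1

...111111111...
111.1111111..11
.1...11111..1..
1..11.111..1..1
..1....1..1..1.
11..111..1..1..
position 4 holds 1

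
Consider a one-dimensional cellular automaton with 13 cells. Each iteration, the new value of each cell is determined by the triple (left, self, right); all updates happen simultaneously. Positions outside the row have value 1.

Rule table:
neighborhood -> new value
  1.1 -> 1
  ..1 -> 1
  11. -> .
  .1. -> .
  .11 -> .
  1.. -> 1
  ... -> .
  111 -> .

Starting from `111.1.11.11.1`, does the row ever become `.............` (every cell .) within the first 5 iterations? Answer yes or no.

...1.1..1..1.
1.1.1.11.11.1
.1.1.1..1..1.
1.1.1.11.11.1  (repeats iteration 2; period 2)
iteration 5: .1.1.1..1..1.
iteration 5 is .1.1.1..1..1., still not uniform .

no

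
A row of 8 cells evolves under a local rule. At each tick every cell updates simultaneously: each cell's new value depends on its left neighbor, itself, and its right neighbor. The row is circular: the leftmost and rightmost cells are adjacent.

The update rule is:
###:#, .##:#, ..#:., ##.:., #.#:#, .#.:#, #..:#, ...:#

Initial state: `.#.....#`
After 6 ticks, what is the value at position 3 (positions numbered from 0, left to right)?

tick 1: ######.#
tick 2: #####.##
tick 3: ####.###
tick 4: ###.####
tick 5: ##.#####
tick 6: #.######
position 3 holds #

#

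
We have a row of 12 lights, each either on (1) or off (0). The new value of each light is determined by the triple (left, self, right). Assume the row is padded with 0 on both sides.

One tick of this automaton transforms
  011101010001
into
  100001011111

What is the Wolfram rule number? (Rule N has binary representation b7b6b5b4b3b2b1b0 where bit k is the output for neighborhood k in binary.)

position 2: 111 → 0  (bit 7 = 0)
position 3: 110 → 0  (bit 6 = 0)
position 4: 101 → 0  (bit 5 = 0)
position 8: 100 → 1  (bit 4 = 1)
position 1: 011 → 0  (bit 3 = 0)
position 5: 010 → 1  (bit 2 = 1)
position 0: 001 → 1  (bit 1 = 1)
position 9: 000 → 1  (bit 0 = 1)
bits b7..b0 = 00010111 = 23

23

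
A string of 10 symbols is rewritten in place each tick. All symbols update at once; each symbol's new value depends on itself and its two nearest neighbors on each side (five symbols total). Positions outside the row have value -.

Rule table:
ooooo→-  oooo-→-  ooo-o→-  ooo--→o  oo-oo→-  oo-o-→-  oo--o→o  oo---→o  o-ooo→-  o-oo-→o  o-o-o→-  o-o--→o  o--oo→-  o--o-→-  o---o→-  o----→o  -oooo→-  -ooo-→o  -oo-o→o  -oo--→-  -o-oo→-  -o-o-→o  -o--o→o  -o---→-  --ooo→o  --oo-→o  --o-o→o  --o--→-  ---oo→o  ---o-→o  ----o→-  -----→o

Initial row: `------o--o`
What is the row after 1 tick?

oooo-o-o--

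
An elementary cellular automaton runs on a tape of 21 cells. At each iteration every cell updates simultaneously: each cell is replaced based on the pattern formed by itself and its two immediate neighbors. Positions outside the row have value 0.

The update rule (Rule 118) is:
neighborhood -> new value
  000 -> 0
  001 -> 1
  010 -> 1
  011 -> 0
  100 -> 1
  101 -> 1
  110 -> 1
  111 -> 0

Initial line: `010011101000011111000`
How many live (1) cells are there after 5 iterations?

111100111100100001100
000111000111110010110
001001101000011111011
011110111100100001101
100011000111110010111
count of 1: 12

12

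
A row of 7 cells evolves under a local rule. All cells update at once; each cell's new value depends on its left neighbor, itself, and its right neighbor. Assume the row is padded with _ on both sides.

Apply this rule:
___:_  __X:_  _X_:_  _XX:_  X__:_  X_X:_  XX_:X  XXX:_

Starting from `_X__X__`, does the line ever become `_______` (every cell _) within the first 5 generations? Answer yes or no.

generation 1: _______
all cells are _ at generation 1

yes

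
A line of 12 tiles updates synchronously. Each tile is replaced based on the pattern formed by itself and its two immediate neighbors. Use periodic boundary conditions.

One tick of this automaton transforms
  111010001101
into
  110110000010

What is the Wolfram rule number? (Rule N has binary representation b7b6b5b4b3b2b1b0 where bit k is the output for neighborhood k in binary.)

164

position 0: 111 → 1  (bit 7 = 1)
position 2: 110 → 0  (bit 6 = 0)
position 3: 101 → 1  (bit 5 = 1)
position 5: 100 → 0  (bit 4 = 0)
position 8: 011 → 0  (bit 3 = 0)
position 4: 010 → 1  (bit 2 = 1)
position 7: 001 → 0  (bit 1 = 0)
position 6: 000 → 0  (bit 0 = 0)
bits b7..b0 = 10100100 = 164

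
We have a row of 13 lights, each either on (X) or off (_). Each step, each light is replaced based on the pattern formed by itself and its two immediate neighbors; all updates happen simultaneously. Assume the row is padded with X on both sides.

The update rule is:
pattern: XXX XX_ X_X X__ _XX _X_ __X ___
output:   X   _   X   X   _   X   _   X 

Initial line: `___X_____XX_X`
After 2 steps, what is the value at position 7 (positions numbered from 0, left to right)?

_

XX_XXXXX___X_
X_X_XXX_XX_XX
position 7 holds _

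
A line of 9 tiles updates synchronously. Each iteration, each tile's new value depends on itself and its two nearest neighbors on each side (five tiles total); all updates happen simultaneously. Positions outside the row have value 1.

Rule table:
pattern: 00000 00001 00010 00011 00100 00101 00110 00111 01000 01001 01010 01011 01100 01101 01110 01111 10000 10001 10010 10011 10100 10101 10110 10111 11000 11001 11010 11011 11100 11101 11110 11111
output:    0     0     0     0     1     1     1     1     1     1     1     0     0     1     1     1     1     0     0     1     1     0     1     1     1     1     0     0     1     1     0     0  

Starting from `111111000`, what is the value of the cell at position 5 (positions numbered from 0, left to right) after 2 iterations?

1

iteration 1: 000001100
iteration 2: 110001011
position 5 holds 1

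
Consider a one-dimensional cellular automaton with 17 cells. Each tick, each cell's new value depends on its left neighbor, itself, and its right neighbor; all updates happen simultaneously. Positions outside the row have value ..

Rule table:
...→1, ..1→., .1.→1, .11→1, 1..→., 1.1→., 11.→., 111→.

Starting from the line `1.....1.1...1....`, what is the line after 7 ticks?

tick 1: 1.111.1.1.1.1.111
tick 2: 1.1...1.1.1.1.1..
tick 3: 1.1.1.1.1.1.1.1.1
tick 4: 1.1.1.1.1.1.1.1.1  (fixed point — unchanged through tick 7)

1.1.1.1.1.1.1.1.1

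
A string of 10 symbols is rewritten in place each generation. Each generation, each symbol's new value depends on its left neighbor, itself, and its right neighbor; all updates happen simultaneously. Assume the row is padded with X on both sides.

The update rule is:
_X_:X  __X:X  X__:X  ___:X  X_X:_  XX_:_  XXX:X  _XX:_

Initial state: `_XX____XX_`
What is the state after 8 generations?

X_XXXXXX_X

generation 1: ___XXXX___
generation 2: XXX_XX_XXX
generation 3: XX______XX
generation 4: X_XXXXXX_X
generation 5: ___XXXX___  (repeats generation 1; period 4)
generation 8: X_XXXXXX_X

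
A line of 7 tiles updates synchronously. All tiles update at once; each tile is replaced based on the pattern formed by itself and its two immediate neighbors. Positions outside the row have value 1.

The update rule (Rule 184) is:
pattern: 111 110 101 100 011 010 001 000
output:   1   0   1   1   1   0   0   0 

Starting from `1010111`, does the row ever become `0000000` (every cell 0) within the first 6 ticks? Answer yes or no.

no

0101111
1011111
0111111
1111111
1111111  (fixed point — unchanged through tick 6)
tick 6 is 1111111, still not uniform 0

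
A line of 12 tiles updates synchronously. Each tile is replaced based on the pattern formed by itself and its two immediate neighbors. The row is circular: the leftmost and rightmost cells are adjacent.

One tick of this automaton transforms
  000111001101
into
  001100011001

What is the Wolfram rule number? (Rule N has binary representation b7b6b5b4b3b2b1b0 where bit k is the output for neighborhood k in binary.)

14

position 4: 111 → 0  (bit 7 = 0)
position 5: 110 → 0  (bit 6 = 0)
position 10: 101 → 0  (bit 5 = 0)
position 0: 100 → 0  (bit 4 = 0)
position 3: 011 → 1  (bit 3 = 1)
position 11: 010 → 1  (bit 2 = 1)
position 2: 001 → 1  (bit 1 = 1)
position 1: 000 → 0  (bit 0 = 0)
bits b7..b0 = 00001110 = 14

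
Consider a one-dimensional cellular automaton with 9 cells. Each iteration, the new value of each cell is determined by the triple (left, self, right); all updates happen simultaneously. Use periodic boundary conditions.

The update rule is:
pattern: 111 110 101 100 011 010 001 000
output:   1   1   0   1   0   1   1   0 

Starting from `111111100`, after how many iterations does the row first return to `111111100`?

18

011111111
001111111
110111111
110011111
111101111
111100111
111111011
111111001
111111110
011111110
101111111
100111111
111011111
111001111
111110111
111110011
111111101
111111100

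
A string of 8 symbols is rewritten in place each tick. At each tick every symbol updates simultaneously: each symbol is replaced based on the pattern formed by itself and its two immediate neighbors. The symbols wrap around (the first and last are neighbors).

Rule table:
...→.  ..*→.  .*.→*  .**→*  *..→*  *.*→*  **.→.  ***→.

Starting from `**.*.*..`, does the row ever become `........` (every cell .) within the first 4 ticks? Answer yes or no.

*.*****.
***....*
...*...*
*..**..*
tick 4 is *..**..*, still not uniform .

no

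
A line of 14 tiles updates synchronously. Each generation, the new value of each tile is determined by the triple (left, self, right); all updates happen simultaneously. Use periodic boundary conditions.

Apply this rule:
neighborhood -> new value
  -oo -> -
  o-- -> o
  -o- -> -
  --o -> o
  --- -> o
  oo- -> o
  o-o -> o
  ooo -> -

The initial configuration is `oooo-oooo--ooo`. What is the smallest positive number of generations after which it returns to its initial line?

---oo---ooo---
ooo-oooo--oooo
--oo---ooo----
oo-oooo--ooooo
-oo---ooo-----
o-oooo--oooooo
oo---ooo------
-oooo--ooooooo
o---ooo------o
oooo--ooooooo-
---ooo------oo
ooo--ooooooo-o
--ooo------oo-
oo--ooooooo-oo
-ooo------oo--
o--ooooooo-ooo
ooo------oo---
--ooooooo-oooo
oo------oo---o
-ooooooo-oooo-
o------oo---oo
ooooooo-oooo--
------oo---ooo
oooooo-oooo--o
-----oo---ooo-
ooooo-oooo--oo
----oo---ooo--
oooo-oooo--ooo

28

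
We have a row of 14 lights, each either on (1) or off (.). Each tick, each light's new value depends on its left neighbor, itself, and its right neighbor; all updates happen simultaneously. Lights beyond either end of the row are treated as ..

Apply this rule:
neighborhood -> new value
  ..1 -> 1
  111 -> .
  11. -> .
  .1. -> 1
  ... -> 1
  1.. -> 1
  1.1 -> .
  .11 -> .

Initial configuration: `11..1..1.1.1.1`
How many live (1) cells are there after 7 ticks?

..111111.1.1.1
11.......1.1.1
..11111111.1.1
11.........1.1
..1111111111.1
11...........1
..111111111111
count of 1: 12

12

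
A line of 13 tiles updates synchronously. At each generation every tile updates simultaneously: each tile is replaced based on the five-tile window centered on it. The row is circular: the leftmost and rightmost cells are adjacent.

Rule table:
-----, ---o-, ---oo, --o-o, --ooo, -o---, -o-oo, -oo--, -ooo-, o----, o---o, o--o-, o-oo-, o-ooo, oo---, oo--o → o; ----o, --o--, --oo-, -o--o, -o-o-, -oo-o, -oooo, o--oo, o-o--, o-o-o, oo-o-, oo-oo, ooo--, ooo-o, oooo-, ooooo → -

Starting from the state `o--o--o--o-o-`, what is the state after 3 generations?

---o-oo-oo---

--o--o--oo---
-o--o----oooo
---o-oo-oo---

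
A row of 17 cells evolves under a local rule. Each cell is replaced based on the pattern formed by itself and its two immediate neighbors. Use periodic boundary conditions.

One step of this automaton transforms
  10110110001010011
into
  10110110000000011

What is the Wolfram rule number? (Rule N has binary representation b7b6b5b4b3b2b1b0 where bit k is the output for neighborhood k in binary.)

position 16: 111 → 1  (bit 7 = 1)
position 0: 110 → 1  (bit 6 = 1)
position 1: 101 → 0  (bit 5 = 0)
position 7: 100 → 0  (bit 4 = 0)
position 2: 011 → 1  (bit 3 = 1)
position 10: 010 → 0  (bit 2 = 0)
position 9: 001 → 0  (bit 1 = 0)
position 8: 000 → 0  (bit 0 = 0)
bits b7..b0 = 11001000 = 200

200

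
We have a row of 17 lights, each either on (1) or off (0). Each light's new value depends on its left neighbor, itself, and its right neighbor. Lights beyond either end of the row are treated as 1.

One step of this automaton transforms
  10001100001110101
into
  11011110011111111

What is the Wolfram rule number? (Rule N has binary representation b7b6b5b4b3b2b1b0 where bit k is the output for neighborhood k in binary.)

position 11: 111 → 1  (bit 7 = 1)
position 0: 110 → 1  (bit 6 = 1)
position 13: 101 → 1  (bit 5 = 1)
position 1: 100 → 1  (bit 4 = 1)
position 4: 011 → 1  (bit 3 = 1)
position 14: 010 → 1  (bit 2 = 1)
position 3: 001 → 1  (bit 1 = 1)
position 2: 000 → 0  (bit 0 = 0)
bits b7..b0 = 11111110 = 254

254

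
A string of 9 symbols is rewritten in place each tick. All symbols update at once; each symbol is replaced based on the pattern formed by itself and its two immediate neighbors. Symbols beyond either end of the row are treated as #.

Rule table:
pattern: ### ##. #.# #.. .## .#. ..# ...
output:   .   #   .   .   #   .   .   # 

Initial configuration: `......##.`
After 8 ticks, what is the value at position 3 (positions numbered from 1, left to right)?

tick 1: .####.##.
tick 2: .#..#.##.
tick 3: ......##.  (repeats tick 0; period 3)
tick 8: .#..#.##.
position 3 holds .

.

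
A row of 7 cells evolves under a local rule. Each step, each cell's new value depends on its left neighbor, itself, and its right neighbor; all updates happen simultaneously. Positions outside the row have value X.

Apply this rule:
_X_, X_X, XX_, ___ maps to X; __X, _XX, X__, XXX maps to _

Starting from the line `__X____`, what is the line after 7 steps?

__X_XX_
__XX_XX
___XX__
_X__X__
XX__X__
_X__X__  (repeats step 4; period 2)
step 7: XX__X__

XX__X__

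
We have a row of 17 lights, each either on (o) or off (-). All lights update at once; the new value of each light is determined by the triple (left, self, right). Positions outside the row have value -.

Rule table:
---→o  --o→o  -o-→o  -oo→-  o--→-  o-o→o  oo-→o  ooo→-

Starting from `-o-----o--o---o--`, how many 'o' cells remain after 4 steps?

13

oo-ooooo-oo-ooo-o
-oo----oo-oo--ooo
o-o-ooo-oo-o-o--o
oooo--oo-ooooo-oo
count of o: 13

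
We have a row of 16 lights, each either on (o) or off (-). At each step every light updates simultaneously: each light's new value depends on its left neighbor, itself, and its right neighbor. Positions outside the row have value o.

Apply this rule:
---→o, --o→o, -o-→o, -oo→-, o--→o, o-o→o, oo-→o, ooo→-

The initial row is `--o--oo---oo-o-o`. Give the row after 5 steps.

ooo-oooo-oooo---

step 1: ooooo-oooo-oooo-
step 2: ----oo---oo---oo
step 3: oooo-oooo-oooo--
step 4: ---oo---oo---ooo
step 5: ooo-oooo-oooo---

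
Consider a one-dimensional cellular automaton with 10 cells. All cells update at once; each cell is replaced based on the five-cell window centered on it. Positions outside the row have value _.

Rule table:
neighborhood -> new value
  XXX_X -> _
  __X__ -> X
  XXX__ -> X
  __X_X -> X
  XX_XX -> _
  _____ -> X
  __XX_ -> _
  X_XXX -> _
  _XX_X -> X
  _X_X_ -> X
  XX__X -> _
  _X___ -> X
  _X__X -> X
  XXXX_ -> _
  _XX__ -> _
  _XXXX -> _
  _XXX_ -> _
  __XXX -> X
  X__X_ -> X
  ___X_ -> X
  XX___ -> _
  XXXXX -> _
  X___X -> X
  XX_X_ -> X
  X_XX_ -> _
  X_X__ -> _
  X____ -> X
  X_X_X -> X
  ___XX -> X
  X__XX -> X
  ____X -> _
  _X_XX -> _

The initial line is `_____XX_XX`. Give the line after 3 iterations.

iteration 1: XXX_X_X___
iteration 2: X__XXX_XXX
iteration 3: XXXX_____X

XXXX_____X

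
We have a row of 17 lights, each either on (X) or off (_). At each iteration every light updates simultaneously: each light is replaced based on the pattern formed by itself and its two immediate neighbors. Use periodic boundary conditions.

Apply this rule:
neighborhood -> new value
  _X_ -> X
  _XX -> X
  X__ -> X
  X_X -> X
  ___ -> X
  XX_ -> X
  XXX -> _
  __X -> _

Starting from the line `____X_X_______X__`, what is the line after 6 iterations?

XXX_XXXXXXXXX_XXX
__XXX_______XXX__
X_X_XXXXXXX_X_XXX
XXXXX_____XXXXX__
X___XXXXX_X___XX_
XXX_X___XXXXX_XXX

XXX_X___XXXXX_XXX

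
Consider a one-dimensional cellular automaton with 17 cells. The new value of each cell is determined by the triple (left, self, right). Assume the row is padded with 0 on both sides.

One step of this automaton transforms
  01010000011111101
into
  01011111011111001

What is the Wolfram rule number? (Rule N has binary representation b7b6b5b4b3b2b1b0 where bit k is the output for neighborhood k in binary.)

position 10: 111 → 1  (bit 7 = 1)
position 14: 110 → 0  (bit 6 = 0)
position 2: 101 → 0  (bit 5 = 0)
position 4: 100 → 1  (bit 4 = 1)
position 9: 011 → 1  (bit 3 = 1)
position 1: 010 → 1  (bit 2 = 1)
position 0: 001 → 0  (bit 1 = 0)
position 5: 000 → 1  (bit 0 = 1)
bits b7..b0 = 10011101 = 157

157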